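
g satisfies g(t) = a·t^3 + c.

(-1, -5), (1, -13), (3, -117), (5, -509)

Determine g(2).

-41

From g(-1) = -5 and g(1) = -13: -1a + c = -5 and 1a + c = -13.
Subtracting: 2a = -8, so a = -4; then c = -5 − (-4)·(-1) = -9.
So g(t) = -4t³ − 9, and g(2) = -41.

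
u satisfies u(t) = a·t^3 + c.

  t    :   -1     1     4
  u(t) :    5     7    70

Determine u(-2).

-2

From u(-1) = 5 and u(1) = 7: -1a + c = 5 and 1a + c = 7.
Subtracting: 2a = 2, so a = 1; then c = 5 − 1·(-1) = 6.
So u(t) = 1t³ + 6, and u(-2) = -2.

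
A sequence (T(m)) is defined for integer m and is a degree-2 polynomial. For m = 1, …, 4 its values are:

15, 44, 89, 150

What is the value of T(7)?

Write T(m) = am² + bm + c; the 4 given values yield a linear system in the 3 coefficients.
Solving, T(m) = 8m² + 5m + 2.
Then T(7) = 429.

429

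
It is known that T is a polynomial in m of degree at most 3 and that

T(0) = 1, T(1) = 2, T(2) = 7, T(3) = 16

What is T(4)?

Write T(m) = am³ + bm² + cm + d; the 4 given values yield a linear system in the 4 coefficients.
Solving, the leading coefficient vanishes, and T(m) = 2m² - m + 1.
Then T(4) = 29.

29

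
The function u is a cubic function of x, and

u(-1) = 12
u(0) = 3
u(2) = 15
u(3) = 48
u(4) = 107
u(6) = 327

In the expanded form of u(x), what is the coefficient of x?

Write u(x) = ax³ + bx² + cx + d; the 6 given values yield a linear system in the 4 coefficients.
Solving, u(x) = x³ + 4x² - 6x + 3.
The coefficient of x is -6.

-6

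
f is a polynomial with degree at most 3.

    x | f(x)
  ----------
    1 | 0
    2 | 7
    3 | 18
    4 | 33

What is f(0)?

First differences: 7, 11, 15. Second differences: 4, 4.
Level-2 differences are constant, so f has degree 2.
Fitting a degree-2 polynomial gives f(x) = 2x² + x - 3.
The constant term is f(0) = -3.

-3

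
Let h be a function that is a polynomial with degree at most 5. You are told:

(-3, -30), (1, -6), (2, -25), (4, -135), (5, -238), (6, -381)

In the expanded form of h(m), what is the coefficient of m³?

Write h(m) = am^5 + bm^4 + cm³ + dm² + em + p; the 6 given values yield a linear system in the 6 coefficients.
Solving, the top 2 coefficients vanish, and h(m) = -m³ - 5m² + 3m - 3.
The coefficient of m³ is -1.

-1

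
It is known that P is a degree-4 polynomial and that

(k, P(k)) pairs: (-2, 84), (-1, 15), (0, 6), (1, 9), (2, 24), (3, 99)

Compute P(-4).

First differences: -69, -9, 3, 15, 75. Second differences: 60, 12, 12, 60. Third differences: -48, 0, 48. Fourth differences: 48, 48.
Level-4 differences are constant, so P has degree 4.
Fitting a degree-4 polynomial gives P(k) = 2k^4 - 4k³ + 4k² + k + 6.
Then P(-4) = 834.

834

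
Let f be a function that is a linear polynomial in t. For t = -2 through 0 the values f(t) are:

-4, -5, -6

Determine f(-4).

First differences: -1, -1.
Level-1 differences are constant, so f has degree 1.
Fitting a degree-1 polynomial gives f(t) = -t - 6.
Then f(-4) = -2.

-2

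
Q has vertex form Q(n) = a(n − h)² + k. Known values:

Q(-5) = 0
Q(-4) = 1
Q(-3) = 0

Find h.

-4

First differences 1, -1; second difference -2 = 2a, so a = -1.
Expanding, the n-coefficient is −2ah = 2h; matching it to the data gives h = -4, and then k = 1.
So Q(n) = -1(n + 4)² + 1.
Hence h = -4.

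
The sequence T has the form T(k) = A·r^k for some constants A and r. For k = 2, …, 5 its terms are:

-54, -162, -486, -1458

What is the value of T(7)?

Consecutive ratio: -162/(-54) = 3, and -486/(-162) = 3, so r = 3.
Then A·3^2 = -54 gives A = -6, and T(k) = -6·3^k.
T(7) = -6·3^7 = -13122.

-13122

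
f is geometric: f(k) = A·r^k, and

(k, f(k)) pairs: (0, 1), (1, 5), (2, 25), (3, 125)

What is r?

Consecutive ratio: 5/1 = 5, and 25/5 = 5, so r = 5.
Then A·5^0 = 1 gives A = 1, and f(k) = 1·5^k.

5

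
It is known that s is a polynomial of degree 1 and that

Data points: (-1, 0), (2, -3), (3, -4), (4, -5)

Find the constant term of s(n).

-1

Write s(n) = an + b; the 4 given values yield a linear system in the 2 coefficients.
Solving, s(n) = -n - 1.
The constant term is s(0) = -1.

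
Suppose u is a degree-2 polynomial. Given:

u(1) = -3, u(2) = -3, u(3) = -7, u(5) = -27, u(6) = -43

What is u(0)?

Write u(m) = am² + bm + c; the 5 given values yield a linear system in the 3 coefficients.
Solving, u(m) = -2m² + 6m - 7.
The constant term is u(0) = -7.

-7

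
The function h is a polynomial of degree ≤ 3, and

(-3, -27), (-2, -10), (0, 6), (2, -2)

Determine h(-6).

-114

Write h(n) = an³ + bn² + cn + d; the 4 given values yield a linear system in the 4 coefficients.
Solving, the leading coefficient vanishes, and h(n) = -3n² + 2n + 6.
Then h(-6) = -114.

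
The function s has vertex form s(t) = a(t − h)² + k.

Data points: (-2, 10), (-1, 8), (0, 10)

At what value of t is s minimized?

-1

First differences -2, 2; second difference 4 = 2a, so a = 2.
Expanding, the t-coefficient is −2ah = -4h; matching it to the data gives h = -1, and then k = 8.
So s(t) = 2(t + 1)² + 8.
Hence h = -1.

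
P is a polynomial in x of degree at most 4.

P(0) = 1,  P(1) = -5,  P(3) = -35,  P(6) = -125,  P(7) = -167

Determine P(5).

-89

Write P(x) = ax^4 + bx³ + cx² + dx + e; the 5 given values yield a linear system in the 5 coefficients.
Solving, the top 2 coefficients vanish, and P(x) = -3x² - 3x + 1.
Then P(5) = -89.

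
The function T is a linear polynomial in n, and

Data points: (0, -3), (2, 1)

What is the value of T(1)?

-1

Write T(n) = an + b; the 2 given values yield a linear system in the 2 coefficients.
Solving, T(n) = 2n - 3.
Then T(1) = -1.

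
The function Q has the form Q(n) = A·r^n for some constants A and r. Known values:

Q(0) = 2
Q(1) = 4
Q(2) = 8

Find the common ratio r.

2

Consecutive ratio: 4/2 = 2, and 8/4 = 2, so r = 2.
Then A·2^0 = 2 gives A = 2, and Q(n) = 2·2^n.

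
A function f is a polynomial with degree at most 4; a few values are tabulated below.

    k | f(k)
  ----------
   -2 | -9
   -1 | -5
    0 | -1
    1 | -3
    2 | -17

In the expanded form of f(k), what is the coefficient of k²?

-3

First differences: 4, 4, -2, -14. Second differences: 0, -6, -12. Third differences: -6, -6.
Level-3 differences are constant, so f has degree 3.
Fitting a degree-3 polynomial gives f(k) = -k³ - 3k² + 2k - 1.
The coefficient of k² is -3.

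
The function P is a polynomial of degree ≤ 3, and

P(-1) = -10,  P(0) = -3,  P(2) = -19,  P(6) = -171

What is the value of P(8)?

-307

Write P(n) = an³ + bn² + cn + d; the 4 given values yield a linear system in the 4 coefficients.
Solving, the leading coefficient vanishes, and P(n) = -5n² + 2n - 3.
Then P(8) = -307.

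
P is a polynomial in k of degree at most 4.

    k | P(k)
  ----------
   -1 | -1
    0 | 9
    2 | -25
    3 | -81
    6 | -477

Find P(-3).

-45

Write P(k) = ak^4 + bk³ + ck² + dk + e; the 5 given values yield a linear system in the 5 coefficients.
Solving, the leading coefficient vanishes, and P(k) = -k³ - 8k² + 3k + 9.
Then P(-3) = -45.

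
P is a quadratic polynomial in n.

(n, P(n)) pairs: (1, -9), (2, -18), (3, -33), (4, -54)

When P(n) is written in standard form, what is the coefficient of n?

First differences: -9, -15, -21. Second differences: -6, -6.
Level-2 differences are constant, so P has degree 2.
Fitting a degree-2 polynomial gives P(n) = -3n² - 6.
The coefficient of n is 0.

0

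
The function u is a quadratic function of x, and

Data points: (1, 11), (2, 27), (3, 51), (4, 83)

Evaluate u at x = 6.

First differences: 16, 24, 32. Second differences: 8, 8.
Level-2 differences are constant, so u has degree 2.
Fitting a degree-2 polynomial gives u(x) = 4x² + 4x + 3.
Then u(6) = 171.

171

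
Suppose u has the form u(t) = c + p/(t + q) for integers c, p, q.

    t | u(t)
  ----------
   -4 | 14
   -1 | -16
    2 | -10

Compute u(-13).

-4

(u(t) − c)(t + q) = p for each data point; the three points give a linear system in c and q, then p follows.
Solving: c = -6, q = 3, p = -20, so u(t) = -6 − 20/(t + 3).
Then u(-13) = -6 − 20/(-10) = -4.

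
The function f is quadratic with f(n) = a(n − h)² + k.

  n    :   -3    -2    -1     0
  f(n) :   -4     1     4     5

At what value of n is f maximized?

First differences 5, 3, 1; second difference -2 = 2a, so a = -1.
Expanding, the n-coefficient is −2ah = 2h; matching it to the data gives h = 0, and then k = 5.
So f(n) = -1(n + 0)² + 5.
Hence h = 0.

0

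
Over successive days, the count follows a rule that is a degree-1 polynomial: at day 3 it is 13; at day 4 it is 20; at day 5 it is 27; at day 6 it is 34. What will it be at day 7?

Write the value at n as Q(n).
Write Q(n) = an + b; the 4 given values yield a linear system in the 2 coefficients.
Solving, Q(n) = 7n - 8.
Then Q(7) = 41.

41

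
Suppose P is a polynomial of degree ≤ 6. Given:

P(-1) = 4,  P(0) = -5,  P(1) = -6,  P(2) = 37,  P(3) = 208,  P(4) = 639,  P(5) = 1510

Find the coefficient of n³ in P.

First differences: -9, -1, 43, 171, 431, 871. Second differences: 8, 44, 128, 260, 440. Third differences: 36, 84, 132, 180. Fourth differences: 48, 48, 48.
Level-4 differences are constant, so P has degree 4.
Fitting a degree-4 polynomial gives P(n) = 2n^4 + 2n³ + 2n² - 7n - 5.
The coefficient of n³ is 2.

2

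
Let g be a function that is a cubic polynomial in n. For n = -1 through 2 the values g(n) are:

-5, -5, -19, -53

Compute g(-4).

-29

Write g(n) = an³ + bn² + cn + d; the 4 given values yield a linear system in the 4 coefficients.
Solving, g(n) = -n³ - 7n² - 6n - 5.
Then g(-4) = -29.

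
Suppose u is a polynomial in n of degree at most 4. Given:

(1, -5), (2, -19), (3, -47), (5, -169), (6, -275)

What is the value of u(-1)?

5

Write u(n) = an^4 + bn³ + cn² + dn + e; the 5 given values yield a linear system in the 5 coefficients.
Solving, the leading coefficient vanishes, and u(n) = -n³ - n² - 4n + 1.
Then u(-1) = 5.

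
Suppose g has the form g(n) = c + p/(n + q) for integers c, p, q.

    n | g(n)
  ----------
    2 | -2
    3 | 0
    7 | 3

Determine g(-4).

(g(n) − c)(n + q) = p for each data point; the three points give a linear system in c and q, then p follows.
Solving: c = 6, q = 1, p = -24, so g(n) = 6 − 24/(n + 1).
Then g(-4) = 6 − 24/(-3) = 14.

14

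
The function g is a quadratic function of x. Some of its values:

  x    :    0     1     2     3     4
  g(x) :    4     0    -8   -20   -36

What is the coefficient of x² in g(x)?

-2

First differences: -4, -8, -12, -16. Second differences: -4, -4, -4.
Level-2 differences are constant, so g has degree 2.
Fitting a degree-2 polynomial gives g(x) = -2x² - 2x + 4.
The coefficient of x² is -2.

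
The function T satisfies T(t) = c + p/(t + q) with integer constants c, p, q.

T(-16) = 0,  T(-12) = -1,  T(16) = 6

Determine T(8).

(T(t) − c)(t + q) = p for each data point; the three points give a linear system in c and q, then p follows.
Solving: c = 3, q = 0, p = 48, so T(t) = 3 + 48/(t + 0).
Then T(8) = 3 + 48/8 = 9.

9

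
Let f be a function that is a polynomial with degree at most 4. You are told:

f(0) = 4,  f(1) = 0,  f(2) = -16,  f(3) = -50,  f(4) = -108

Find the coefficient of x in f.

First differences: -4, -16, -34, -58. Second differences: -12, -18, -24. Third differences: -6, -6.
Level-3 differences are constant, so f has degree 3.
Fitting a degree-3 polynomial gives f(x) = -x³ - 3x² + 4.
The coefficient of x is 0.

0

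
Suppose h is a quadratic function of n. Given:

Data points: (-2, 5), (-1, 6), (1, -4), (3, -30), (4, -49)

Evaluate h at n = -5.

-22

Write h(n) = an² + bn + c; the 5 given values yield a linear system in the 3 coefficients.
Solving, h(n) = -2n² - 5n + 3.
Then h(-5) = -22.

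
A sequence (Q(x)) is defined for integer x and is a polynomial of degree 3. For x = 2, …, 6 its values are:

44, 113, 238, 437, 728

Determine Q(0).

2

First differences: 69, 125, 199, 291. Second differences: 56, 74, 92. Third differences: 18, 18.
Level-3 differences are constant, so Q has degree 3.
Fitting a degree-3 polynomial gives Q(x) = 3x³ + x² + 7x + 2.
Then Q(0) = 2.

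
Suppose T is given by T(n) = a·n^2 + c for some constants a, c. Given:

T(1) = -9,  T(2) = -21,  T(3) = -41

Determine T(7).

-201

From T(1) = -9 and T(2) = -21: 1a + c = -9 and 4a + c = -21.
Subtracting: 3a = -12, so a = -4; then c = -9 − (-4)·1 = -5.
So T(n) = -4n² − 5, and T(7) = -201.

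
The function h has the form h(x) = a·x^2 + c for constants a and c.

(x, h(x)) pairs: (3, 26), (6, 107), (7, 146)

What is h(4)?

From h(3) = 26 and h(6) = 107: 9a + c = 26 and 36a + c = 107.
Subtracting: 27a = 81, so a = 3; then c = 26 − 3·9 = -1.
So h(x) = 3x² − 1, and h(4) = 47.

47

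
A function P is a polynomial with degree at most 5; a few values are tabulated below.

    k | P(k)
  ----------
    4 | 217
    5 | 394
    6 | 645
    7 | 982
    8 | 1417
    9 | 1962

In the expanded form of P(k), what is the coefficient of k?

First differences: 177, 251, 337, 435, 545. Second differences: 74, 86, 98, 110. Third differences: 12, 12, 12.
Level-3 differences are constant, so P has degree 3.
Fitting a degree-3 polynomial gives P(k) = 2k³ + 7k² - 8k + 9.
The coefficient of k is -8.

-8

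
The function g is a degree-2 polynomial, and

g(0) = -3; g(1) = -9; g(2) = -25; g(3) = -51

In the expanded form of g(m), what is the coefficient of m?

-1

Write g(m) = am² + bm + c; the 4 given values yield a linear system in the 3 coefficients.
Solving, g(m) = -5m² - m - 3.
The coefficient of m is -1.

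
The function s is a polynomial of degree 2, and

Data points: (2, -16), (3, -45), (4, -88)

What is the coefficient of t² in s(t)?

Write s(t) = at² + bt + c; the 3 given values yield a linear system in the 3 coefficients.
Solving, s(t) = -7t² + 6t.
The coefficient of t² is -7.

-7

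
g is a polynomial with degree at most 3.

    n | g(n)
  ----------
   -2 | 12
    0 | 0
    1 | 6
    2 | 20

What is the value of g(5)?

Write g(n) = an³ + bn² + cn + d; the 4 given values yield a linear system in the 4 coefficients.
Solving, the leading coefficient vanishes, and g(n) = 4n² + 2n.
Then g(5) = 110.

110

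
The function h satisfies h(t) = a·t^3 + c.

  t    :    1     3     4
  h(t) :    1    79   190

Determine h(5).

373

From h(1) = 1 and h(3) = 79: 1a + c = 1 and 27a + c = 79.
Subtracting: 26a = 78, so a = 3; then c = 1 − 3·1 = -2.
So h(t) = 3t³ − 2, and h(5) = 373.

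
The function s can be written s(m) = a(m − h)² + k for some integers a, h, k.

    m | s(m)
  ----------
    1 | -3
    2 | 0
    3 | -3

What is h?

First differences 3, -3; second difference -6 = 2a, so a = -3.
Expanding, the m-coefficient is −2ah = 6h; matching it to the data gives h = 2, and then k = 0.
So s(m) = -3(m − 2)² + 0.
Hence h = 2.

2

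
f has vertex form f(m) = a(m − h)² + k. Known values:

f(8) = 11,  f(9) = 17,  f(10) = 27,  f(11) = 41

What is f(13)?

81

First differences 6, 10, 14; second difference 4 = 2a, so a = 2.
Expanding, the m-coefficient is −2ah = -4h; matching it to the data gives h = 7, and then k = 9.
So f(m) = 2(m − 7)² + 9.
f(13) = 2·6² + 9 = 81.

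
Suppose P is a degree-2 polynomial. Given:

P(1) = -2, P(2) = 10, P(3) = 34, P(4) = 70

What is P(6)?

First differences: 12, 24, 36. Second differences: 12, 12.
Level-2 differences are constant, so P has degree 2.
Fitting a degree-2 polynomial gives P(m) = 6m² - 6m - 2.
Then P(6) = 178.

178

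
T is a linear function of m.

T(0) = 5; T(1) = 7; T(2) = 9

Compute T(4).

13

First differences: 2, 2.
Level-1 differences are constant, so T has degree 1.
Fitting a degree-1 polynomial gives T(m) = 2m + 5.
Then T(4) = 13.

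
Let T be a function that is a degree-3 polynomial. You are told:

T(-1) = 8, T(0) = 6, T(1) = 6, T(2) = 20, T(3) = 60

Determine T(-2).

First differences: -2, 0, 14, 40. Second differences: 2, 14, 26. Third differences: 12, 12.
Level-3 differences are constant, so T has degree 3.
Fitting a degree-3 polynomial gives T(k) = 2k³ + k² - 3k + 6.
Then T(-2) = 0.

0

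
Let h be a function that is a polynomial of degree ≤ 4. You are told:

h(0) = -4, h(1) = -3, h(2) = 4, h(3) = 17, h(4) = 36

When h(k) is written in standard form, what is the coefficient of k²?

First differences: 1, 7, 13, 19. Second differences: 6, 6, 6.
Level-2 differences are constant, so h has degree 2.
Fitting a degree-2 polynomial gives h(k) = 3k² - 2k - 4.
The coefficient of k² is 3.

3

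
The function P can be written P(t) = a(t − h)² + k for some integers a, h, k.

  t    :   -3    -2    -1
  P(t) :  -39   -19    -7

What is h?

0

First differences 20, 12; second difference -8 = 2a, so a = -4.
Expanding, the t-coefficient is −2ah = 8h; matching it to the data gives h = 0, and then k = -3.
So P(t) = -4(t + 0)² − 3.
Hence h = 0.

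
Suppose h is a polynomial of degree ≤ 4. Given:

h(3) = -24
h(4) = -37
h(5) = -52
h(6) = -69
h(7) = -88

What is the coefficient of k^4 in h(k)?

First differences: -13, -15, -17, -19. Second differences: -2, -2, -2.
Level-2 differences are constant, so h has degree 2.
Fitting a degree-2 polynomial gives h(k) = -k² - 6k + 3.
The coefficient of k^4 is 0.

0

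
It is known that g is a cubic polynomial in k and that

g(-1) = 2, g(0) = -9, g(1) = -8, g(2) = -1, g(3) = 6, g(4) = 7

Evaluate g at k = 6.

First differences: -11, 1, 7, 7, 1. Second differences: 12, 6, 0, -6. Third differences: -6, -6, -6.
Level-3 differences are constant, so g has degree 3.
Fitting a degree-3 polynomial gives g(k) = -k³ + 6k² - 4k - 9.
Then g(6) = -33.

-33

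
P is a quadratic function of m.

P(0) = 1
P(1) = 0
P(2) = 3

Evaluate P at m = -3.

Write P(m) = am² + bm + c; the 3 given values yield a linear system in the 3 coefficients.
Solving, P(m) = 2m² - 3m + 1.
Then P(-3) = 28.

28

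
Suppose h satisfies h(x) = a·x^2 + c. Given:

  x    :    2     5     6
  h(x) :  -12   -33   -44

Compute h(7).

From h(2) = -12 and h(5) = -33: 4a + c = -12 and 25a + c = -33.
Subtracting: 21a = -21, so a = -1; then c = -12 − (-1)·4 = -8.
So h(x) = -1x² − 8, and h(7) = -57.

-57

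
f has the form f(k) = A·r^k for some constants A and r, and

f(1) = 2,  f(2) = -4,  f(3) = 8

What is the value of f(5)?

32

Consecutive ratio: -4/2 = -2, and 8/(-4) = -2, so r = -2.
Then A·(-2)^1 = 2 gives A = -1, and f(k) = -1·(-2)^k.
f(5) = -1·(-2)^5 = 32.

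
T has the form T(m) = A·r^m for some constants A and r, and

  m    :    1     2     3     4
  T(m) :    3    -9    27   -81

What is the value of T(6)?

Consecutive ratio: -9/3 = -3, and 27/(-9) = -3, so r = -3.
Then A·(-3)^1 = 3 gives A = -1, and T(m) = -1·(-3)^m.
T(6) = -1·(-3)^6 = -729.

-729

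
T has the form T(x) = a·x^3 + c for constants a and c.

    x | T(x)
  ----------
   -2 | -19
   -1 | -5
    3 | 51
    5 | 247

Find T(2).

13

From T(-2) = -19 and T(-1) = -5: -8a + c = -19 and -1a + c = -5.
Subtracting: 7a = 14, so a = 2; then c = -19 − 2·(-8) = -3.
So T(x) = 2x³ − 3, and T(2) = 13.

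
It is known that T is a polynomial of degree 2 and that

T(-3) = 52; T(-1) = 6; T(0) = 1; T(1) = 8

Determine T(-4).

93

Write T(k) = ak² + bk + c; the 4 given values yield a linear system in the 3 coefficients.
Solving, T(k) = 6k² + k + 1.
Then T(-4) = 93.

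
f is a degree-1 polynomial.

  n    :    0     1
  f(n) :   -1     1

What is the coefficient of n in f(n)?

2

Write f(n) = an + b; the 2 given values yield a linear system in the 2 coefficients.
Solving, f(n) = 2n - 1.
The coefficient of n is 2.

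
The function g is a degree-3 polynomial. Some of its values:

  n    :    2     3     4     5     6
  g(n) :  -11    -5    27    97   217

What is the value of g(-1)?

7

First differences: 6, 32, 70, 120. Second differences: 26, 38, 50. Third differences: 12, 12.
Level-3 differences are constant, so g has degree 3.
Fitting a degree-3 polynomial gives g(n) = 2n³ - 5n² - 7n + 7.
Then g(-1) = 7.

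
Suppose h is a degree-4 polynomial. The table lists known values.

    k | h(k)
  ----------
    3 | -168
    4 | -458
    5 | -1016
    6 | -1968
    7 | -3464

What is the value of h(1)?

Write h(k) = ak^4 + bk³ + ck² + dk + e; the 5 given values yield a linear system in the 5 coefficients.
Solving, h(k) = -k^4 - 3k³ - k² + 3k - 6.
Then h(1) = -8.

-8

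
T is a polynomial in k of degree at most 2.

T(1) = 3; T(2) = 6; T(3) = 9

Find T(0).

0

Write T(k) = ak² + bk + c; the 3 given values yield a linear system in the 3 coefficients.
Solving, the leading coefficient vanishes, and T(k) = 3k.
Then T(0) = 0.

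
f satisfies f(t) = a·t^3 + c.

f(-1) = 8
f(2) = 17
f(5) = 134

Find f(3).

36

From f(-1) = 8 and f(2) = 17: -1a + c = 8 and 8a + c = 17.
Subtracting: 9a = 9, so a = 1; then c = 8 − 1·(-1) = 9.
So f(t) = 1t³ + 9, and f(3) = 36.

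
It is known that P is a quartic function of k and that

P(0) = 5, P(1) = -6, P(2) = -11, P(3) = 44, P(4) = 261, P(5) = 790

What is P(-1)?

16

First differences: -11, -5, 55, 217, 529. Second differences: 6, 60, 162, 312. Third differences: 54, 102, 150. Fourth differences: 48, 48.
Level-4 differences are constant, so P has degree 4.
Fitting a degree-4 polynomial gives P(k) = 2k^4 - 3k³ - 2k² - 8k + 5.
Then P(-1) = 16.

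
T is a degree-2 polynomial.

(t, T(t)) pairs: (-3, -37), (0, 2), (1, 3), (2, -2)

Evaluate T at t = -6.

-130

Write T(t) = at² + bt + c; the 4 given values yield a linear system in the 3 coefficients.
Solving, T(t) = -3t² + 4t + 2.
Then T(-6) = -130.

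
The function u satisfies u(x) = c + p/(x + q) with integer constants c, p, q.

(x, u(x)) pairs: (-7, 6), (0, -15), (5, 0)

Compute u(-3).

(u(x) − c)(x + q) = p for each data point; the three points give a linear system in c and q, then p follows.
Solving: c = 3, q = 1, p = -18, so u(x) = 3 − 18/(x + 1).
Then u(-3) = 3 − 18/(-2) = 12.

12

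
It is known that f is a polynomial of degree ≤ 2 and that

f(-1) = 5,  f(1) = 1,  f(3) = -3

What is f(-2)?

Write f(t) = at² + bt + c; the 3 given values yield a linear system in the 3 coefficients.
Solving, the leading coefficient vanishes, and f(t) = -2t + 3.
Then f(-2) = 7.

7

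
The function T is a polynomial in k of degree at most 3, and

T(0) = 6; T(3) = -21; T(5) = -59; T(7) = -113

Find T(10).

Write T(k) = ak³ + bk² + ck + d; the 4 given values yield a linear system in the 4 coefficients.
Solving, the leading coefficient vanishes, and T(k) = -2k² - 3k + 6.
Then T(10) = -224.

-224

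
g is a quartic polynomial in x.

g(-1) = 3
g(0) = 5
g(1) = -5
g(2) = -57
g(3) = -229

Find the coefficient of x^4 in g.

-2

Write g(x) = ax^4 + bx³ + cx² + dx + e; the 5 given values yield a linear system in the 5 coefficients.
Solving, g(x) = -2x^4 - x³ - 4x² - 3x + 5.
The coefficient of x^4 is -2.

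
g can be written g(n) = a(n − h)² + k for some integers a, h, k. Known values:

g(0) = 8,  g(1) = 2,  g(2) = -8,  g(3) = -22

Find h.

First differences -6, -10, -14; second difference -4 = 2a, so a = -2.
Expanding, the n-coefficient is −2ah = 4h; matching it to the data gives h = -1, and then k = 10.
So g(n) = -2(n + 1)² + 10.
Hence h = -1.

-1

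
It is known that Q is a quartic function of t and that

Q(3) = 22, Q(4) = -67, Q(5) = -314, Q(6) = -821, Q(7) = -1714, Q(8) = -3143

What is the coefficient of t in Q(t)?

First differences: -89, -247, -507, -893, -1429. Second differences: -158, -260, -386, -536. Third differences: -102, -126, -150. Fourth differences: -24, -24.
Level-4 differences are constant, so Q has degree 4.
Fitting a degree-4 polynomial gives Q(t) = -t^4 + t³ + 6t² + 7t + 1.
The coefficient of t is 7.

7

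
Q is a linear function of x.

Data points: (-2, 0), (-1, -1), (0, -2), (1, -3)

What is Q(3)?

-5

Write Q(x) = ax + b; the 4 given values yield a linear system in the 2 coefficients.
Solving, Q(x) = -x - 2.
Then Q(3) = -5.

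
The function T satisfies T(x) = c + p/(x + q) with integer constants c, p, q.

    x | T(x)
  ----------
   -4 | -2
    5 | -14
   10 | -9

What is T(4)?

-18

(T(x) − c)(x + q) = p for each data point; the three points give a linear system in c and q, then p follows.
Solving: c = -6, q = -2, p = -24, so T(x) = -6 − 24/(x − 2).
Then T(4) = -6 − 24/2 = -18.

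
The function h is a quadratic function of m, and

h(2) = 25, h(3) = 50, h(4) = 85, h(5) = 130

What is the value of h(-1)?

10

Write h(m) = am² + bm + c; the 4 given values yield a linear system in the 3 coefficients.
Solving, h(m) = 5m² + 5.
Then h(-1) = 10.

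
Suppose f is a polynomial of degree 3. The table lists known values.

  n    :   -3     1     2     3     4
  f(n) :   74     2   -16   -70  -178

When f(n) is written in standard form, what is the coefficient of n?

Write f(n) = an³ + bn² + cn + d; the 5 given values yield a linear system in the 4 coefficients.
Solving, f(n) = -3n³ + 3n + 2.
The coefficient of n is 3.

3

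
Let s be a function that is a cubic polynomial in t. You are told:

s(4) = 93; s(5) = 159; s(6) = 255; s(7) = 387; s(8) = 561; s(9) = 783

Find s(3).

51

Write s(t) = at³ + bt² + ct + d; the 6 given values yield a linear system in the 4 coefficients.
Solving, s(t) = t³ + 5t + 9.
Then s(3) = 51.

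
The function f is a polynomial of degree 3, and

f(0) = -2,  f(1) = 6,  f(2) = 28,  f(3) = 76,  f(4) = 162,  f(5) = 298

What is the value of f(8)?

1126

First differences: 8, 22, 48, 86, 136. Second differences: 14, 26, 38, 50. Third differences: 12, 12, 12.
Level-3 differences are constant, so f has degree 3.
Fitting a degree-3 polynomial gives f(n) = 2n³ + n² + 5n - 2.
Then f(8) = 1126.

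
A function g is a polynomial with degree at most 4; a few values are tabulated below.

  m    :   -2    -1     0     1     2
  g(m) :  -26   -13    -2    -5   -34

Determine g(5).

Write g(m) = am^4 + bm³ + cm² + dm + e; the 5 given values yield a linear system in the 5 coefficients.
Solving, the leading coefficient vanishes, and g(m) = -2m³ - 7m² + 6m - 2.
Then g(5) = -397.

-397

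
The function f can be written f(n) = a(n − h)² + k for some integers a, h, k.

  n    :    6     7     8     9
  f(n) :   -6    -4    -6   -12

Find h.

First differences 2, -2, -6; second difference -4 = 2a, so a = -2.
Expanding, the n-coefficient is −2ah = 4h; matching it to the data gives h = 7, and then k = -4.
So f(n) = -2(n − 7)² − 4.
Hence h = 7.

7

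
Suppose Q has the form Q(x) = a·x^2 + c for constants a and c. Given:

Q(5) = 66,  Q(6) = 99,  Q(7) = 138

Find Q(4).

39

From Q(5) = 66 and Q(6) = 99: 25a + c = 66 and 36a + c = 99.
Subtracting: 11a = 33, so a = 3; then c = 66 − 3·25 = -9.
So Q(x) = 3x² − 9, and Q(4) = 39.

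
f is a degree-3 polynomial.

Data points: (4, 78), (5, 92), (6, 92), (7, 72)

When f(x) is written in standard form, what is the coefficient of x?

Write f(x) = ax³ + bx² + cx + d; the 4 given values yield a linear system in the 4 coefficients.
Solving, f(x) = -x³ + 8x² + 3x + 2.
The coefficient of x is 3.

3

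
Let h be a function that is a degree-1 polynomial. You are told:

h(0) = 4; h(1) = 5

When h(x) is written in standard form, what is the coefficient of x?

1

Write h(x) = ax + b; the 2 given values yield a linear system in the 2 coefficients.
Solving, h(x) = x + 4.
The coefficient of x is 1.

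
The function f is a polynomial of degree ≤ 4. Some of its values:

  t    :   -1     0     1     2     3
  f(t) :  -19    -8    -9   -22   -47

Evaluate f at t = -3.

First differences: 11, -1, -13, -25. Second differences: -12, -12, -12.
Level-2 differences are constant, so f has degree 2.
Fitting a degree-2 polynomial gives f(t) = -6t² + 5t - 8.
Then f(-3) = -77.

-77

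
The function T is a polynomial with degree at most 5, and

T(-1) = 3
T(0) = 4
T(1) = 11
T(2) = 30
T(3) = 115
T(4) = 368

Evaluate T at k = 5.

First differences: 1, 7, 19, 85, 253. Second differences: 6, 12, 66, 168. Third differences: 6, 54, 102. Fourth differences: 48, 48.
Level-4 differences are constant, so T has degree 4.
Extending the table by one column gives the next first difference 571, so T(5) = 368 + 571 = 939.

939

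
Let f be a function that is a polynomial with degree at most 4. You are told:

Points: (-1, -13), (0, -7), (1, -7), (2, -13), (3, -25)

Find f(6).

First differences: 6, 0, -6, -12. Second differences: -6, -6, -6.
Level-2 differences are constant, so f has degree 2.
Fitting a degree-2 polynomial gives f(t) = -3t² + 3t - 7.
Then f(6) = -97.

-97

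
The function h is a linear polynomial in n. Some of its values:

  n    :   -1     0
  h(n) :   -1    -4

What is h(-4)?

8

Write h(n) = an + b; the 2 given values yield a linear system in the 2 coefficients.
Solving, h(n) = -3n - 4.
Then h(-4) = 8.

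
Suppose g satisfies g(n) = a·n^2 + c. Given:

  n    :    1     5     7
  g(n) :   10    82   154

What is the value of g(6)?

115

From g(1) = 10 and g(5) = 82: 1a + c = 10 and 25a + c = 82.
Subtracting: 24a = 72, so a = 3; then c = 10 − 3·1 = 7.
So g(n) = 3n² + 7, and g(6) = 115.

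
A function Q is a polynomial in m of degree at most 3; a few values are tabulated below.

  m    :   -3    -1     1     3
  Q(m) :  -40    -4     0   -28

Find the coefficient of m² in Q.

Write Q(m) = am³ + bm² + cm + d; the 4 given values yield a linear system in the 4 coefficients.
Solving, the leading coefficient vanishes, and Q(m) = -4m² + 2m + 2.
The coefficient of m² is -4.

-4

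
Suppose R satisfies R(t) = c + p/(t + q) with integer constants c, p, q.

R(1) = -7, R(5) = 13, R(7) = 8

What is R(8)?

7

(R(t) − c)(t + q) = p for each data point; the three points give a linear system in c and q, then p follows.
Solving: c = 3, q = -3, p = 20, so R(t) = 3 + 20/(t − 3).
Then R(8) = 3 + 20/5 = 7.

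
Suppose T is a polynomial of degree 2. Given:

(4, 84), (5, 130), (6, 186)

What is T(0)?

Write T(t) = at² + bt + c; the 3 given values yield a linear system in the 3 coefficients.
Solving, T(t) = 5t² + t.
The constant term is T(0) = 0.

0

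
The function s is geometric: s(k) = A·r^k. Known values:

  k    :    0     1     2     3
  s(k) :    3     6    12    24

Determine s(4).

Consecutive ratio: 6/3 = 2, and 12/6 = 2, so r = 2.
Then A·2^0 = 3 gives A = 3, and s(k) = 3·2^k.
s(4) = 3·2^4 = 48.

48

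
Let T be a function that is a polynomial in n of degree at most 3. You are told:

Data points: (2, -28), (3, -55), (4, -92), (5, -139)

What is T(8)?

Write T(n) = an³ + bn² + cn + d; the 4 given values yield a linear system in the 4 coefficients.
Solving, the leading coefficient vanishes, and T(n) = -5n² - 2n - 4.
Then T(8) = -340.

-340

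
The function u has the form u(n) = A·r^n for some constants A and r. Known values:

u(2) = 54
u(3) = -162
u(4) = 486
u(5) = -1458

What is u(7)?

-13122

Consecutive ratio: -162/54 = -3, and 486/(-162) = -3, so r = -3.
Then A·(-3)^2 = 54 gives A = 6, and u(n) = 6·(-3)^n.
u(7) = 6·(-3)^7 = -13122.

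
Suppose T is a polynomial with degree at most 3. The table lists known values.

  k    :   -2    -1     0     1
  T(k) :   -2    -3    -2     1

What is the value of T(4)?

22

First differences: -1, 1, 3. Second differences: 2, 2.
Level-2 differences are constant, so T has degree 2.
Fitting a degree-2 polynomial gives T(k) = k² + 2k - 2.
Then T(4) = 22.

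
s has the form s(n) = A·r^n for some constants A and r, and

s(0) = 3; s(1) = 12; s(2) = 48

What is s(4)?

768

Consecutive ratio: 12/3 = 4, and 48/12 = 4, so r = 4.
Then A·4^0 = 3 gives A = 3, and s(n) = 3·4^n.
s(4) = 3·4^4 = 768.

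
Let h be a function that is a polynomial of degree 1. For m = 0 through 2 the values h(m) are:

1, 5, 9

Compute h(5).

21

First differences: 4, 4.
Level-1 differences are constant, so h has degree 1.
Fitting a degree-1 polynomial gives h(m) = 4m + 1.
Then h(5) = 21.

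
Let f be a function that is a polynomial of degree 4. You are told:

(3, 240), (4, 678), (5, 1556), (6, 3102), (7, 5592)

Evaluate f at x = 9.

Write f(x) = ax^4 + bx³ + cx² + dx + e; the 5 given values yield a linear system in the 5 coefficients.
Solving, f(x) = 2x^4 + 2x³ + 2x² + 6.
Then f(9) = 14748.

14748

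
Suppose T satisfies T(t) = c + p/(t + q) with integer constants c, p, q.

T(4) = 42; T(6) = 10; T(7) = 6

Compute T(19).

(T(t) − c)(t + q) = p for each data point; the three points give a linear system in c and q, then p follows.
Solving: c = -6, q = -3, p = 48, so T(t) = -6 + 48/(t − 3).
Then T(19) = -6 + 48/16 = -3.

-3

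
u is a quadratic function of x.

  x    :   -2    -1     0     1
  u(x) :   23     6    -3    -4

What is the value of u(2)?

3

First differences: -17, -9, -1. Second differences: 8, 8.
Level-2 differences are constant, so u has degree 2.
Extending the table by one column gives the next first difference 7, so u(2) = -4 + 7 = 3.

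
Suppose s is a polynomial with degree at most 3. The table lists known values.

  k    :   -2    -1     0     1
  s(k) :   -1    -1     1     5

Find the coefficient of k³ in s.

First differences: 0, 2, 4. Second differences: 2, 2.
Level-2 differences are constant, so s has degree 2.
Fitting a degree-2 polynomial gives s(k) = k² + 3k + 1.
The coefficient of k³ is 0.

0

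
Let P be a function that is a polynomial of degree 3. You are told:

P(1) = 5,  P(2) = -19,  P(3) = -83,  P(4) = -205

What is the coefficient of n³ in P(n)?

Write P(n) = an³ + bn² + cn + d; the 4 given values yield a linear system in the 4 coefficients.
Solving, P(n) = -3n³ - 2n² + 3n + 7.
The coefficient of n³ is -3.

-3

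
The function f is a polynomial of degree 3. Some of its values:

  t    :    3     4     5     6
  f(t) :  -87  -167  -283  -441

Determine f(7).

-647

Write f(t) = at³ + bt² + ct + d; the 4 given values yield a linear system in the 4 coefficients.
Solving, f(t) = -t³ - 6t² - t - 3.
Then f(7) = -647.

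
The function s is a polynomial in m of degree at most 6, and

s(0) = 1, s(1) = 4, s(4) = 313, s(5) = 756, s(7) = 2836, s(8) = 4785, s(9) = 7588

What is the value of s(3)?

Write s(m) = am^6 + bm^5 + cm^4 + dm³ + em² + pm + q; the 7 given values yield a linear system in the 7 coefficients.
Solving, the top 2 coefficients vanish, and s(m) = m^4 + 2m³ - 6m² + 6m + 1.
Then s(3) = 100.

100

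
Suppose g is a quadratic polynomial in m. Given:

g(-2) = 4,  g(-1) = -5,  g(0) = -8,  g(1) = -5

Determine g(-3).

First differences: -9, -3, 3. Second differences: 6, 6.
Level-2 differences are constant, so g has degree 2.
Fitting a degree-2 polynomial gives g(m) = 3m² - 8.
Then g(-3) = 19.

19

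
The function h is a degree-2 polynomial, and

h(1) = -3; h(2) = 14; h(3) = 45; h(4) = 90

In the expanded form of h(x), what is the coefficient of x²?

Write h(x) = ax² + bx + c; the 4 given values yield a linear system in the 3 coefficients.
Solving, h(x) = 7x² - 4x - 6.
The coefficient of x² is 7.

7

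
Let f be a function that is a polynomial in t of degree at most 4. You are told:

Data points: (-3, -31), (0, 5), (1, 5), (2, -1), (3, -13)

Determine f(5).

-55

Write f(t) = at^4 + bt³ + ct² + dt + e; the 5 given values yield a linear system in the 5 coefficients.
Solving, the top 2 coefficients vanish, and f(t) = -3t² + 3t + 5.
Then f(5) = -55.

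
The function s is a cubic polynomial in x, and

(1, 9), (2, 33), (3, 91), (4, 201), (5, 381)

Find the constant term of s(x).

First differences: 24, 58, 110, 180. Second differences: 34, 52, 70. Third differences: 18, 18.
Level-3 differences are constant, so s has degree 3.
Fitting a degree-3 polynomial gives s(x) = 3x³ - x² + 6x + 1.
The constant term is s(0) = 1.

1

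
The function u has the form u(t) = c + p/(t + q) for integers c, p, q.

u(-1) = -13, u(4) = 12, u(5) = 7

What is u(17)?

-1

(u(t) − c)(t + q) = p for each data point; the three points give a linear system in c and q, then p follows.
Solving: c = -3, q = -2, p = 30, so u(t) = -3 + 30/(t − 2).
Then u(17) = -3 + 30/15 = -1.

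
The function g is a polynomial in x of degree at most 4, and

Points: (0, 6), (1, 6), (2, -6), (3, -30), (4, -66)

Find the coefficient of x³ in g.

0

Write g(x) = ax^4 + bx³ + cx² + dx + e; the 5 given values yield a linear system in the 5 coefficients.
Solving, the top 2 coefficients vanish, and g(x) = -6x² + 6x + 6.
The coefficient of x³ is 0.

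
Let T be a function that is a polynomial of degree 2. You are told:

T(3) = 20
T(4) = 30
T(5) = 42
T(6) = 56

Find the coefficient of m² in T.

1

First differences: 10, 12, 14. Second differences: 2, 2.
Level-2 differences are constant, so T has degree 2.
Fitting a degree-2 polynomial gives T(m) = m² + 3m + 2.
The coefficient of m² is 1.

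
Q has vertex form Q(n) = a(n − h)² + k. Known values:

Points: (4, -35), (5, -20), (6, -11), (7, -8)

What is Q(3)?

First differences 15, 9, 3; second difference -6 = 2a, so a = -3.
Expanding, the n-coefficient is −2ah = 6h; matching it to the data gives h = 7, and then k = -8.
So Q(n) = -3(n − 7)² − 8.
Q(3) = -3·(-4)² − 8 = -56.

-56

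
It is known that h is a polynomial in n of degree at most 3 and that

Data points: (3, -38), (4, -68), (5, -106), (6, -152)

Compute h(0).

First differences: -30, -38, -46. Second differences: -8, -8.
Level-2 differences are constant, so h has degree 2.
Fitting a degree-2 polynomial gives h(n) = -4n² - 2n + 4.
Then h(0) = 4.

4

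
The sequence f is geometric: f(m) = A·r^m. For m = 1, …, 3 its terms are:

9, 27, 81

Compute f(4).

243

Consecutive ratio: 27/9 = 3, and 81/27 = 3, so r = 3.
Then A·3^1 = 9 gives A = 3, and f(m) = 3·3^m.
f(4) = 3·3^4 = 243.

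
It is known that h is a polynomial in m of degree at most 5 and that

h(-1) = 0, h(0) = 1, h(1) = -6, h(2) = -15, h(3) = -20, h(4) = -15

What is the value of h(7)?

Write h(m) = am^5 + bm^4 + cm³ + dm² + em + p; the 6 given values yield a linear system in the 6 coefficients.
Solving, the top 2 coefficients vanish, and h(m) = m³ - 4m² - 4m + 1.
Then h(7) = 120.

120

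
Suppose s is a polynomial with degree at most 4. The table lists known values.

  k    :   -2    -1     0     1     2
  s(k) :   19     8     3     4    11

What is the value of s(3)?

24

First differences: -11, -5, 1, 7. Second differences: 6, 6, 6.
Level-2 differences are constant, so s has degree 2.
Extending the table by one column gives the next first difference 13, so s(3) = 11 + 13 = 24.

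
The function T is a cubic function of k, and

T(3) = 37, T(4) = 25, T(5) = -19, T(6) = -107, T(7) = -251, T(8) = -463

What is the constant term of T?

Write T(k) = ak³ + bk² + ck + d; the 6 given values yield a linear system in the 4 coefficients.
Solving, T(k) = -2k³ + 8k² + 6k + 1.
The constant term is T(0) = 1.

1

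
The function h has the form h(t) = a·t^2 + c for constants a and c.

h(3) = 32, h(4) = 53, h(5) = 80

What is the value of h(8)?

From h(3) = 32 and h(4) = 53: 9a + c = 32 and 16a + c = 53.
Subtracting: 7a = 21, so a = 3; then c = 32 − 3·9 = 5.
So h(t) = 3t² + 5, and h(8) = 197.

197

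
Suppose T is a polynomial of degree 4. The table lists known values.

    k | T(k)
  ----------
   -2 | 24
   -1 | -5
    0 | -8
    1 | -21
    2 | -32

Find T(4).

Write T(k) = ak^4 + bk³ + ck² + dk + e; the 5 given values yield a linear system in the 5 coefficients.
Solving, T(k) = 2k^4 - 2k³ - 7k² - 6k - 8.
Then T(4) = 240.

240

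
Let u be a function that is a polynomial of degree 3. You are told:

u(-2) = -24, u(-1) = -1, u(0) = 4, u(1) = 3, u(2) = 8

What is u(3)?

31

Write u(k) = ak³ + bk² + ck + d; the 5 given values yield a linear system in the 4 coefficients.
Solving, u(k) = 2k³ - 3k² + 4.
Then u(3) = 31.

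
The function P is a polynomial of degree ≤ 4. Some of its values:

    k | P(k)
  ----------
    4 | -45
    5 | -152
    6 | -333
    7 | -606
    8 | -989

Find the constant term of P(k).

First differences: -107, -181, -273, -383. Second differences: -74, -92, -110. Third differences: -18, -18.
Level-3 differences are constant, so P has degree 3.
Fitting a degree-3 polynomial gives P(k) = -3k³ + 8k² + 4k + 3.
The constant term is P(0) = 3.

3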